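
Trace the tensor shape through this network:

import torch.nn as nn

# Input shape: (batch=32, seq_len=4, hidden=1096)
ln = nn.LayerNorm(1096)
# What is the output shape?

Input shape: (32, 4, 1096)
Output shape: (32, 4, 1096)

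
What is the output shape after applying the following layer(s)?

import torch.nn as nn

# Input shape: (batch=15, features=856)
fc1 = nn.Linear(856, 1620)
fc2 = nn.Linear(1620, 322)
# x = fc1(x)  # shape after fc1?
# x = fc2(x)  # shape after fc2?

Input shape: (15, 856)
  -> after fc1: (15, 1620)
Output shape: (15, 322)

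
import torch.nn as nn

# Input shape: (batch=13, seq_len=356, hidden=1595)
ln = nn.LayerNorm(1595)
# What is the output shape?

Input shape: (13, 356, 1595)
Output shape: (13, 356, 1595)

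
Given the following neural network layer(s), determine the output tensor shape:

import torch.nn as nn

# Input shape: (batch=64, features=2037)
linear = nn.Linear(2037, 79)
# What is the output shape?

Input shape: (64, 2037)
Output shape: (64, 79)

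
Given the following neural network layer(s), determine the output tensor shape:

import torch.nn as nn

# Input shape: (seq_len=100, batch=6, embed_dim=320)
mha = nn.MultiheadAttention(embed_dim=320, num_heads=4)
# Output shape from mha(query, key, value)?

Input shape: (100, 6, 320)
Output shape: (100, 6, 320)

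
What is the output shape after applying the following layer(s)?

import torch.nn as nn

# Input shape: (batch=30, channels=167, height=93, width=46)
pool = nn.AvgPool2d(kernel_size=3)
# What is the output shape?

Input shape: (30, 167, 93, 46)
Output shape: (30, 167, 31, 15)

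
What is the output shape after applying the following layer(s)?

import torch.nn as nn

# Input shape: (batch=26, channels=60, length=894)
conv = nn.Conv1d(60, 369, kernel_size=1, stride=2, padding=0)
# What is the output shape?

Input shape: (26, 60, 894)
Output shape: (26, 369, 447)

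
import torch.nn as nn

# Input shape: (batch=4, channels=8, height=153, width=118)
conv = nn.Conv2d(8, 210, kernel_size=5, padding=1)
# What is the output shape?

Input shape: (4, 8, 153, 118)
Output shape: (4, 210, 151, 116)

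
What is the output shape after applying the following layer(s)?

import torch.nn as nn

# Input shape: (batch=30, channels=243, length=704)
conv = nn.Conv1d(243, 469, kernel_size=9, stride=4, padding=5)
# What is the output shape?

Input shape: (30, 243, 704)
Output shape: (30, 469, 177)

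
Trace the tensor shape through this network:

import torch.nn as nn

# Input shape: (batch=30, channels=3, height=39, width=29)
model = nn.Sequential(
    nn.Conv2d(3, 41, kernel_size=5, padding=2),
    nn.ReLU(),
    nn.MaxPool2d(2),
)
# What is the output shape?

Input shape: (30, 3, 39, 29)
  -> after Conv2d: (30, 41, 39, 29)
  -> after ReLU: (30, 41, 39, 29)
Output shape: (30, 41, 19, 14)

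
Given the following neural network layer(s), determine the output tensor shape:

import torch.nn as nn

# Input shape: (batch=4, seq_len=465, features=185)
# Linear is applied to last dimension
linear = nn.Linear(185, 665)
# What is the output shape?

Input shape: (4, 465, 185)
Output shape: (4, 465, 665)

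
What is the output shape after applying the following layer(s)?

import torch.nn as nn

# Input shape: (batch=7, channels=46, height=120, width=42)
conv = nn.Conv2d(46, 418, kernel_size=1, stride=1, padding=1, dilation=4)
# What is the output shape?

Input shape: (7, 46, 120, 42)
Output shape: (7, 418, 122, 44)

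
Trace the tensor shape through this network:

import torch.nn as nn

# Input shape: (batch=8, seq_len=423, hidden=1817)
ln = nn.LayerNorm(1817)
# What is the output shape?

Input shape: (8, 423, 1817)
Output shape: (8, 423, 1817)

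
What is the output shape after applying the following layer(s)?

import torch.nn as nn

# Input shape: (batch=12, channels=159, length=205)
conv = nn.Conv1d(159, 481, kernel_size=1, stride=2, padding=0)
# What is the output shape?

Input shape: (12, 159, 205)
Output shape: (12, 481, 103)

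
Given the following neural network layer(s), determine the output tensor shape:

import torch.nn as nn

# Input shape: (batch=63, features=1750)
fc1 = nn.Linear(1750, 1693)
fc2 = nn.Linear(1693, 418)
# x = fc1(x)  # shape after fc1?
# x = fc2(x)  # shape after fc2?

Input shape: (63, 1750)
  -> after fc1: (63, 1693)
Output shape: (63, 418)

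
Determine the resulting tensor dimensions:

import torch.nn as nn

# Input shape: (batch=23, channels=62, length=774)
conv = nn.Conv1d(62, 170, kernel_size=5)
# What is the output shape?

Input shape: (23, 62, 774)
Output shape: (23, 170, 770)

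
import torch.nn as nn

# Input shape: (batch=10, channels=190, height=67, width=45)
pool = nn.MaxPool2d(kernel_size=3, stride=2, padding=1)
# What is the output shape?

Input shape: (10, 190, 67, 45)
Output shape: (10, 190, 34, 23)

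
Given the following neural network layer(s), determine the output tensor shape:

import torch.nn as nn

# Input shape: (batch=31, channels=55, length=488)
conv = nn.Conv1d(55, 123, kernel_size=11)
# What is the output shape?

Input shape: (31, 55, 488)
Output shape: (31, 123, 478)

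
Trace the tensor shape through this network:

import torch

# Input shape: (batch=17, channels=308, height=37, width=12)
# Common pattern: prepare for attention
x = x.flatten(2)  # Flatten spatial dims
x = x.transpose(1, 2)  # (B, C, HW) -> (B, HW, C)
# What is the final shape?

Input shape: (17, 308, 37, 12)
  -> after flatten(2): (17, 308, 444)
Output shape: (17, 444, 308)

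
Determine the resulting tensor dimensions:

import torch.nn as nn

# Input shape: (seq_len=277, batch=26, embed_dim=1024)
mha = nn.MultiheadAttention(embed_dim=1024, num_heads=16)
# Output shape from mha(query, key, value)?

Input shape: (277, 26, 1024)
Output shape: (277, 26, 1024)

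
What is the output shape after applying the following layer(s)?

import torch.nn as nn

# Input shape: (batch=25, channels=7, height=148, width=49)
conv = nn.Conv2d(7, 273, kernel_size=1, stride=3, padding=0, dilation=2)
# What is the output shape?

Input shape: (25, 7, 148, 49)
Output shape: (25, 273, 50, 17)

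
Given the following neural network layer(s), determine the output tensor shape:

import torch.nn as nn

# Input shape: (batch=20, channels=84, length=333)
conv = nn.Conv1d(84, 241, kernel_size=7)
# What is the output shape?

Input shape: (20, 84, 333)
Output shape: (20, 241, 327)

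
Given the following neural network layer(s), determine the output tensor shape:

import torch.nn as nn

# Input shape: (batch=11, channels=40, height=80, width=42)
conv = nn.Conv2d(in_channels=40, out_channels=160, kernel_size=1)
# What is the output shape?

Input shape: (11, 40, 80, 42)
Output shape: (11, 160, 80, 42)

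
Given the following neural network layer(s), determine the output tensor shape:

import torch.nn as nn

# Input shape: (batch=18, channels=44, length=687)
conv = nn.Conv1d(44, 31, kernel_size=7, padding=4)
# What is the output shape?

Input shape: (18, 44, 687)
Output shape: (18, 31, 689)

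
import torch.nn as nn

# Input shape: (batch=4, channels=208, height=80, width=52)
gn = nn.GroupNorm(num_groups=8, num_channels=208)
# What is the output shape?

Input shape: (4, 208, 80, 52)
Output shape: (4, 208, 80, 52)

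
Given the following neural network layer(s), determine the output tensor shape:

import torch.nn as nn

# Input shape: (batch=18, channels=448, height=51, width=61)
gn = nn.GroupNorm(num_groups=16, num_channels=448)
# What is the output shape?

Input shape: (18, 448, 51, 61)
Output shape: (18, 448, 51, 61)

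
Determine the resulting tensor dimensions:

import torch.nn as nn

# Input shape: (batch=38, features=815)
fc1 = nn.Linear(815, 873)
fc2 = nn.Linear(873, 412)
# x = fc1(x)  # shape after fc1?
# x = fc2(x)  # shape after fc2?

Input shape: (38, 815)
  -> after fc1: (38, 873)
Output shape: (38, 412)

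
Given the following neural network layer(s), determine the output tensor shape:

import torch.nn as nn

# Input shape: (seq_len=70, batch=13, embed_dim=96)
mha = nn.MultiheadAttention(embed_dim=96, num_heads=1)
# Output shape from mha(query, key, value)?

Input shape: (70, 13, 96)
Output shape: (70, 13, 96)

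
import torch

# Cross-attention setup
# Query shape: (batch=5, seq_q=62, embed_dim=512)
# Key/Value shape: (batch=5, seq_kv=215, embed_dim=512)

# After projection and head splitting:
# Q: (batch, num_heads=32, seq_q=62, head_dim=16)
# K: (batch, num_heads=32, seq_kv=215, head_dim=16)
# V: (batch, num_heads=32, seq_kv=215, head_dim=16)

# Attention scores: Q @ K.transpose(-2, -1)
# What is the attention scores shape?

Input shape: (5, 62, 512)
Output shape: (5, 32, 62, 215)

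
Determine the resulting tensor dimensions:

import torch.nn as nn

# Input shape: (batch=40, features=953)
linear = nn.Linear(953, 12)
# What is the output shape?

Input shape: (40, 953)
Output shape: (40, 12)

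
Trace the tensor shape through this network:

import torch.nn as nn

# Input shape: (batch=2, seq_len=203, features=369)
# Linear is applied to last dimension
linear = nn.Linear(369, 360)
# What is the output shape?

Input shape: (2, 203, 369)
Output shape: (2, 203, 360)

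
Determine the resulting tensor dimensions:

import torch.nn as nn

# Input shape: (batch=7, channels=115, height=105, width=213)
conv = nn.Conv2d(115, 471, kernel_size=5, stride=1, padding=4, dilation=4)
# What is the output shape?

Input shape: (7, 115, 105, 213)
Output shape: (7, 471, 97, 205)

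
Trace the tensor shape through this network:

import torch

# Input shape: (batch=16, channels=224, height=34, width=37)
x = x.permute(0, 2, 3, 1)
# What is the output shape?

Input shape: (16, 224, 34, 37)
Output shape: (16, 34, 37, 224)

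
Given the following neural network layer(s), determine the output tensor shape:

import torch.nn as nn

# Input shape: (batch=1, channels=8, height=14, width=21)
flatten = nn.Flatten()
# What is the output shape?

Input shape: (1, 8, 14, 21)
Output shape: (1, 2352)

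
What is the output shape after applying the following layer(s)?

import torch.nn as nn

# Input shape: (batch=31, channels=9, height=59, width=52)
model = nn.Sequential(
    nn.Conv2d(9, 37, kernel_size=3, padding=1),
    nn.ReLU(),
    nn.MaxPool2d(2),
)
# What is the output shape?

Input shape: (31, 9, 59, 52)
  -> after Conv2d: (31, 37, 59, 52)
  -> after ReLU: (31, 37, 59, 52)
Output shape: (31, 37, 29, 26)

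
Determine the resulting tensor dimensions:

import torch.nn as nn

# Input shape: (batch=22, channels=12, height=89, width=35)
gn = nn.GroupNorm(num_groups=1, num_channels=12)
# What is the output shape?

Input shape: (22, 12, 89, 35)
Output shape: (22, 12, 89, 35)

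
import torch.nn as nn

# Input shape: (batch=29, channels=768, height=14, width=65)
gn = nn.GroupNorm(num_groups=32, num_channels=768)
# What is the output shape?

Input shape: (29, 768, 14, 65)
Output shape: (29, 768, 14, 65)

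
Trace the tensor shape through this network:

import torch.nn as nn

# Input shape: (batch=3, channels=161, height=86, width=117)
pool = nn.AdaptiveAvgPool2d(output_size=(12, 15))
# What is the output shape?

Input shape: (3, 161, 86, 117)
Output shape: (3, 161, 12, 15)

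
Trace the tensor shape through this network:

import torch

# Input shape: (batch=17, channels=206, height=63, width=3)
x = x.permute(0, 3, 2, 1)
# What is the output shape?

Input shape: (17, 206, 63, 3)
Output shape: (17, 3, 63, 206)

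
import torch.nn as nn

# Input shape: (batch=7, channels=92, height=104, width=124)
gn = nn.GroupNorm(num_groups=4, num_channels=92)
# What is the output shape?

Input shape: (7, 92, 104, 124)
Output shape: (7, 92, 104, 124)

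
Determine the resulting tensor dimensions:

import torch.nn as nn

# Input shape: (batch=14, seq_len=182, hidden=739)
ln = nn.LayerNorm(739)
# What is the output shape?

Input shape: (14, 182, 739)
Output shape: (14, 182, 739)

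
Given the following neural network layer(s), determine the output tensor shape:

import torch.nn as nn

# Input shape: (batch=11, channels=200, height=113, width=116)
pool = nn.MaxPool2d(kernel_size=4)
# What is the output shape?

Input shape: (11, 200, 113, 116)
Output shape: (11, 200, 28, 29)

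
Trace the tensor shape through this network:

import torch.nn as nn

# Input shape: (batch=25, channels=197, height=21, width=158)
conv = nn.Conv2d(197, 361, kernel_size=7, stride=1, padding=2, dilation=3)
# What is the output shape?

Input shape: (25, 197, 21, 158)
Output shape: (25, 361, 7, 144)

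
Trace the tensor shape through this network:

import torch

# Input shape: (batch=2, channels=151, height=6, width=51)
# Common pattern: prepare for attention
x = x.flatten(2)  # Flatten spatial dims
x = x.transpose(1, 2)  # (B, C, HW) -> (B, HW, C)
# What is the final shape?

Input shape: (2, 151, 6, 51)
  -> after flatten(2): (2, 151, 306)
Output shape: (2, 306, 151)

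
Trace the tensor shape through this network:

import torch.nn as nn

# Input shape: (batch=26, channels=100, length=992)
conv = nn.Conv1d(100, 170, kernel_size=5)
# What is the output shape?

Input shape: (26, 100, 992)
Output shape: (26, 170, 988)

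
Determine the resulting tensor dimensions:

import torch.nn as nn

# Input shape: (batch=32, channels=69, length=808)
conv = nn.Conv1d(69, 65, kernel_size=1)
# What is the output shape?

Input shape: (32, 69, 808)
Output shape: (32, 65, 808)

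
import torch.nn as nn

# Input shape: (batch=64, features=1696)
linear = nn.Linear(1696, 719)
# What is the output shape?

Input shape: (64, 1696)
Output shape: (64, 719)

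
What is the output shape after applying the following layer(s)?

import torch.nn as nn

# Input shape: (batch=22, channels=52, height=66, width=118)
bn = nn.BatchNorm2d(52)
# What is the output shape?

Input shape: (22, 52, 66, 118)
Output shape: (22, 52, 66, 118)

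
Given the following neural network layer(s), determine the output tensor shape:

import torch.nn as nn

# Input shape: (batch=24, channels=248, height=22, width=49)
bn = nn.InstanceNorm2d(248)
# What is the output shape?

Input shape: (24, 248, 22, 49)
Output shape: (24, 248, 22, 49)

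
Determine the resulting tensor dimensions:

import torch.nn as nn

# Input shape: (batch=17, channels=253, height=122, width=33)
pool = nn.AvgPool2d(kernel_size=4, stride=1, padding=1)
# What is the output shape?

Input shape: (17, 253, 122, 33)
Output shape: (17, 253, 121, 32)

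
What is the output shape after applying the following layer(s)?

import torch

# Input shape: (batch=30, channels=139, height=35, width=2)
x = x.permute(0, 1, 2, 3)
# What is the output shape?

Input shape: (30, 139, 35, 2)
Output shape: (30, 139, 35, 2)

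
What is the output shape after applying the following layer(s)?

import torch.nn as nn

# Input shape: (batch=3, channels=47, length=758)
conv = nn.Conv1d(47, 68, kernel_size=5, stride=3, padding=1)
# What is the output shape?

Input shape: (3, 47, 758)
Output shape: (3, 68, 252)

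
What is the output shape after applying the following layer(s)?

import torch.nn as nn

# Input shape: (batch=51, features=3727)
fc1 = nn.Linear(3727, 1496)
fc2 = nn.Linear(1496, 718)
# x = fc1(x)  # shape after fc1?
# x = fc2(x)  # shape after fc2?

Input shape: (51, 3727)
  -> after fc1: (51, 1496)
Output shape: (51, 718)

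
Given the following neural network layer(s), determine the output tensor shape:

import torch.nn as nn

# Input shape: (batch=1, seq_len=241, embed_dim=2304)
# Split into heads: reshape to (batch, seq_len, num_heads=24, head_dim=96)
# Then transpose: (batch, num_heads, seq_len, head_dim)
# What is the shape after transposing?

Input shape: (1, 241, 2304)
  -> after reshape: (1, 241, 24, 96)
Output shape: (1, 24, 241, 96)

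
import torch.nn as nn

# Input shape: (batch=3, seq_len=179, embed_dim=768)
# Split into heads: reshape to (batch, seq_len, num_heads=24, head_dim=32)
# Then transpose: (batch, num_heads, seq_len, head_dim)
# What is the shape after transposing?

Input shape: (3, 179, 768)
  -> after reshape: (3, 179, 24, 32)
Output shape: (3, 24, 179, 32)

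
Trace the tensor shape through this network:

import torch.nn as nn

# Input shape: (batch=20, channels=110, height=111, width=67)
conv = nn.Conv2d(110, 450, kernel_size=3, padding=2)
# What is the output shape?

Input shape: (20, 110, 111, 67)
Output shape: (20, 450, 113, 69)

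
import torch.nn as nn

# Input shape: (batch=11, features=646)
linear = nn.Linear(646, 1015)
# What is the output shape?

Input shape: (11, 646)
Output shape: (11, 1015)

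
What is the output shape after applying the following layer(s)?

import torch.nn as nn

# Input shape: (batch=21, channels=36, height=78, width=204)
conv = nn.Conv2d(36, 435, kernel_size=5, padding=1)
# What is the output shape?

Input shape: (21, 36, 78, 204)
Output shape: (21, 435, 76, 202)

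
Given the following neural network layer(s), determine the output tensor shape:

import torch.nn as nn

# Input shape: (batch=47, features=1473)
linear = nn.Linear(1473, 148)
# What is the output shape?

Input shape: (47, 1473)
Output shape: (47, 148)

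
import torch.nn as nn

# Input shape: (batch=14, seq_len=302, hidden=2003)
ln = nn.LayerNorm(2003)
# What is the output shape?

Input shape: (14, 302, 2003)
Output shape: (14, 302, 2003)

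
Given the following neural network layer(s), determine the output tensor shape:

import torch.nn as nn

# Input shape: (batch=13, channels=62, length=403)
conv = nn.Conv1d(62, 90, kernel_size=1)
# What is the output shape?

Input shape: (13, 62, 403)
Output shape: (13, 90, 403)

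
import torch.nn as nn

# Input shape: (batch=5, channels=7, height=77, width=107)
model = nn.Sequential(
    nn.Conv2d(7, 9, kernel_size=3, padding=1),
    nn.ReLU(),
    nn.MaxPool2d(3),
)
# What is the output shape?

Input shape: (5, 7, 77, 107)
  -> after Conv2d: (5, 9, 77, 107)
  -> after ReLU: (5, 9, 77, 107)
Output shape: (5, 9, 25, 35)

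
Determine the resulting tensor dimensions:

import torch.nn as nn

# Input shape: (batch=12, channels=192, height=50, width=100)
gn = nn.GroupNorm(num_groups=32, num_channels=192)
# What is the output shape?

Input shape: (12, 192, 50, 100)
Output shape: (12, 192, 50, 100)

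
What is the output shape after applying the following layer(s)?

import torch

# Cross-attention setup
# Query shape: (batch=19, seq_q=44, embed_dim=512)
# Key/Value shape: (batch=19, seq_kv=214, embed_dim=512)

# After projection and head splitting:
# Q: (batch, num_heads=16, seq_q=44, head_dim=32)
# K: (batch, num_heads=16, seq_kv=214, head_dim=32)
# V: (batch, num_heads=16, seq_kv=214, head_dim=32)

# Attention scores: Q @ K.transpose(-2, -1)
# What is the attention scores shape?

Input shape: (19, 44, 512)
Output shape: (19, 16, 44, 214)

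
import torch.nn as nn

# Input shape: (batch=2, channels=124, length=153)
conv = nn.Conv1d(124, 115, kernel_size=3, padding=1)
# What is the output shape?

Input shape: (2, 124, 153)
Output shape: (2, 115, 153)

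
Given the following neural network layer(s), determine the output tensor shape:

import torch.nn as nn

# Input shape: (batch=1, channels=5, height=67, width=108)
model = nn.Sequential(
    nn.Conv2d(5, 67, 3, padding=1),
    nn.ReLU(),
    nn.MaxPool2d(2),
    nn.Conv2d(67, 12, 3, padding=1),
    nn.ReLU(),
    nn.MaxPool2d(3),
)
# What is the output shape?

Input shape: (1, 5, 67, 108)
  -> after first Conv2d: (1, 67, 67, 108)
  -> after first MaxPool2d: (1, 67, 33, 54)
  -> after second Conv2d: (1, 12, 33, 54)
Output shape: (1, 12, 11, 18)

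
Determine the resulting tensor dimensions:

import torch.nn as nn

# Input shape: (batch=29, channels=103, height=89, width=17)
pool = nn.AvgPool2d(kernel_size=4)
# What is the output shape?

Input shape: (29, 103, 89, 17)
Output shape: (29, 103, 22, 4)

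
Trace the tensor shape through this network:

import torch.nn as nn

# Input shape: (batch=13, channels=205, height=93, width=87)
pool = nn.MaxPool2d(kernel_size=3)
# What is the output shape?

Input shape: (13, 205, 93, 87)
Output shape: (13, 205, 31, 29)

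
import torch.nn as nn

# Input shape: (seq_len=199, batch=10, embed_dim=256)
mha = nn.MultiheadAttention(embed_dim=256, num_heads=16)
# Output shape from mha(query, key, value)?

Input shape: (199, 10, 256)
Output shape: (199, 10, 256)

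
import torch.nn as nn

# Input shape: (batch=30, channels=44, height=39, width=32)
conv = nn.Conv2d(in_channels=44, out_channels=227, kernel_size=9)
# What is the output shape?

Input shape: (30, 44, 39, 32)
Output shape: (30, 227, 31, 24)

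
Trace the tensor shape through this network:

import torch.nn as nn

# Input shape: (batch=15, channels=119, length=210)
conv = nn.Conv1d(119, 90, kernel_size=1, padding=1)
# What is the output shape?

Input shape: (15, 119, 210)
Output shape: (15, 90, 212)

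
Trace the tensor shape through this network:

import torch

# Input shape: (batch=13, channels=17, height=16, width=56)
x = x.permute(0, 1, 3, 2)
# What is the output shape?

Input shape: (13, 17, 16, 56)
Output shape: (13, 17, 56, 16)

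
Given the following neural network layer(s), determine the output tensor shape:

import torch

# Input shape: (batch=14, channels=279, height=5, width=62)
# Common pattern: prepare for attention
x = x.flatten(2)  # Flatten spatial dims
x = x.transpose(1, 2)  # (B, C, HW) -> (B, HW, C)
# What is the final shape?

Input shape: (14, 279, 5, 62)
  -> after flatten(2): (14, 279, 310)
Output shape: (14, 310, 279)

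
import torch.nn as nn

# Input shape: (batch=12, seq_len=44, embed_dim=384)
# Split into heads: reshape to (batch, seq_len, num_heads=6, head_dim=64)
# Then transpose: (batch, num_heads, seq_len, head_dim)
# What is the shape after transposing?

Input shape: (12, 44, 384)
  -> after reshape: (12, 44, 6, 64)
Output shape: (12, 6, 44, 64)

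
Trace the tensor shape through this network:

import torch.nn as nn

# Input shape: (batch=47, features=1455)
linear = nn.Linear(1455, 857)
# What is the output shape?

Input shape: (47, 1455)
Output shape: (47, 857)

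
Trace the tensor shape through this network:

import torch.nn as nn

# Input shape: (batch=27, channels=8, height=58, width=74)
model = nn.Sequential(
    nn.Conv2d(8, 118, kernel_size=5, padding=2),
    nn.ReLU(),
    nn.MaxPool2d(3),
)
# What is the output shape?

Input shape: (27, 8, 58, 74)
  -> after Conv2d: (27, 118, 58, 74)
  -> after ReLU: (27, 118, 58, 74)
Output shape: (27, 118, 19, 24)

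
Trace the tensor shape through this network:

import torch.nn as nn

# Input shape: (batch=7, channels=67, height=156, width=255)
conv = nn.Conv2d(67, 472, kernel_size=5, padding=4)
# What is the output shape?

Input shape: (7, 67, 156, 255)
Output shape: (7, 472, 160, 259)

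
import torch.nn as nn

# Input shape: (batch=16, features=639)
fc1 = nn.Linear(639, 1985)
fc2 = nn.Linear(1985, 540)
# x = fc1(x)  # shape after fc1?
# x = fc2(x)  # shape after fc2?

Input shape: (16, 639)
  -> after fc1: (16, 1985)
Output shape: (16, 540)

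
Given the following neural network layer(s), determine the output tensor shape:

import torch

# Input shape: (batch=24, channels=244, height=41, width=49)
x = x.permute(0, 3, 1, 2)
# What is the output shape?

Input shape: (24, 244, 41, 49)
Output shape: (24, 49, 244, 41)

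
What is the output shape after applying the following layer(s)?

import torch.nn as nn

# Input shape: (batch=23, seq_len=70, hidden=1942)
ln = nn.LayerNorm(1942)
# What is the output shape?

Input shape: (23, 70, 1942)
Output shape: (23, 70, 1942)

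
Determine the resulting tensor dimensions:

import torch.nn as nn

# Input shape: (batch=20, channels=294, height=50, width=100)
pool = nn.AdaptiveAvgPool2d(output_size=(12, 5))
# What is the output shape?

Input shape: (20, 294, 50, 100)
Output shape: (20, 294, 12, 5)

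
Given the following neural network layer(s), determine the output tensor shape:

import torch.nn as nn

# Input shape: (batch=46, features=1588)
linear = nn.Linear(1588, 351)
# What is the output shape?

Input shape: (46, 1588)
Output shape: (46, 351)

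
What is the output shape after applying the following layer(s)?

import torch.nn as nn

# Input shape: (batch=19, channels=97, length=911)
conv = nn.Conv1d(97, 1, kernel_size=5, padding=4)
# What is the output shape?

Input shape: (19, 97, 911)
Output shape: (19, 1, 915)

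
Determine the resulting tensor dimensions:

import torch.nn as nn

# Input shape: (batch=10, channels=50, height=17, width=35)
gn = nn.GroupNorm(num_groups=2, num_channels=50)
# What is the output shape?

Input shape: (10, 50, 17, 35)
Output shape: (10, 50, 17, 35)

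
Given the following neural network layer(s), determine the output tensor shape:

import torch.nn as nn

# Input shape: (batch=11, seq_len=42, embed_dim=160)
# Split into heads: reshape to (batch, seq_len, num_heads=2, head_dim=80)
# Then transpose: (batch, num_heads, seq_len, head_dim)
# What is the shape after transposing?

Input shape: (11, 42, 160)
  -> after reshape: (11, 42, 2, 80)
Output shape: (11, 2, 42, 80)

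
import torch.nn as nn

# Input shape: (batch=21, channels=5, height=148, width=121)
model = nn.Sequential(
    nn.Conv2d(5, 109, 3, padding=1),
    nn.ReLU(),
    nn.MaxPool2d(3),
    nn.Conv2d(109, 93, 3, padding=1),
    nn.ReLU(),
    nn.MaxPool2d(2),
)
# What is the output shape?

Input shape: (21, 5, 148, 121)
  -> after first Conv2d: (21, 109, 148, 121)
  -> after first MaxPool2d: (21, 109, 49, 40)
  -> after second Conv2d: (21, 93, 49, 40)
Output shape: (21, 93, 24, 20)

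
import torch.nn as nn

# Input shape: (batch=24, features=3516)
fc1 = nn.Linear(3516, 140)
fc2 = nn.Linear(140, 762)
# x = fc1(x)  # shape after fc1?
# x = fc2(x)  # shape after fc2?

Input shape: (24, 3516)
  -> after fc1: (24, 140)
Output shape: (24, 762)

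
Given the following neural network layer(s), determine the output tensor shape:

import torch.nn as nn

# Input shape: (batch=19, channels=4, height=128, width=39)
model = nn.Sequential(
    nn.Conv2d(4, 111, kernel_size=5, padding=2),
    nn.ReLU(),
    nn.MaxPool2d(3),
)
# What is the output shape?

Input shape: (19, 4, 128, 39)
  -> after Conv2d: (19, 111, 128, 39)
  -> after ReLU: (19, 111, 128, 39)
Output shape: (19, 111, 42, 13)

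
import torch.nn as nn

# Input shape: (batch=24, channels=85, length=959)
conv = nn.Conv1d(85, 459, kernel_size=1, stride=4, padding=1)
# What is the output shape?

Input shape: (24, 85, 959)
Output shape: (24, 459, 241)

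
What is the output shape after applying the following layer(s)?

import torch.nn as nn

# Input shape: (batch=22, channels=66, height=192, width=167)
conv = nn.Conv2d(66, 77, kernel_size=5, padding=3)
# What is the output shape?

Input shape: (22, 66, 192, 167)
Output shape: (22, 77, 194, 169)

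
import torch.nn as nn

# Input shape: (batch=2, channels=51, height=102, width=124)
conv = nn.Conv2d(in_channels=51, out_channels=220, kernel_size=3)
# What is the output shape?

Input shape: (2, 51, 102, 124)
Output shape: (2, 220, 100, 122)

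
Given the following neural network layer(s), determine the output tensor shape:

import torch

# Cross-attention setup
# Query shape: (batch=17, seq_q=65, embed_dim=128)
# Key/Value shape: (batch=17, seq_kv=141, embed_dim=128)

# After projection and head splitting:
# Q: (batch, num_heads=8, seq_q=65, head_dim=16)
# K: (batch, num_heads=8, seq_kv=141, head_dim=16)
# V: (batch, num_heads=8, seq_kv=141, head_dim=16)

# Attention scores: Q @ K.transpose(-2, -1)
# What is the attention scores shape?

Input shape: (17, 65, 128)
Output shape: (17, 8, 65, 141)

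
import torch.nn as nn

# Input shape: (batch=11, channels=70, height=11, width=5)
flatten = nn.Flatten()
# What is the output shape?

Input shape: (11, 70, 11, 5)
Output shape: (11, 3850)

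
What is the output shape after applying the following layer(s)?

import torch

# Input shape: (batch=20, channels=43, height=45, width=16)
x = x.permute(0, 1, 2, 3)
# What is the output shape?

Input shape: (20, 43, 45, 16)
Output shape: (20, 43, 45, 16)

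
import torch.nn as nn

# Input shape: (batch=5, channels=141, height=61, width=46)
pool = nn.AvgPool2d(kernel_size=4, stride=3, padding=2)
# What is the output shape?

Input shape: (5, 141, 61, 46)
Output shape: (5, 141, 21, 16)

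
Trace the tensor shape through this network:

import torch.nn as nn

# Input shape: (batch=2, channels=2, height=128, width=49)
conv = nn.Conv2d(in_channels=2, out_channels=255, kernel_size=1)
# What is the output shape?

Input shape: (2, 2, 128, 49)
Output shape: (2, 255, 128, 49)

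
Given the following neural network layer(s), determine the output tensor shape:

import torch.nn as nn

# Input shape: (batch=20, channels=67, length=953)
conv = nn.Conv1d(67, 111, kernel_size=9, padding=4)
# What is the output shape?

Input shape: (20, 67, 953)
Output shape: (20, 111, 953)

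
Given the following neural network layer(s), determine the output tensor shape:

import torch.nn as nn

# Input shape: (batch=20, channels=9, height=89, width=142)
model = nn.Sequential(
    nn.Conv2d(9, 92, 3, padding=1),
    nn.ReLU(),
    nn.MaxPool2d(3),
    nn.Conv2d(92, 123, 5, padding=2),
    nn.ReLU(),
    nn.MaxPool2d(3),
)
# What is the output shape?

Input shape: (20, 9, 89, 142)
  -> after first Conv2d: (20, 92, 89, 142)
  -> after first MaxPool2d: (20, 92, 29, 47)
  -> after second Conv2d: (20, 123, 29, 47)
Output shape: (20, 123, 9, 15)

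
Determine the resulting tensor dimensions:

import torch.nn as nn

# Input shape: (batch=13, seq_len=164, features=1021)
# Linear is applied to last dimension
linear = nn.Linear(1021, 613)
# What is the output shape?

Input shape: (13, 164, 1021)
Output shape: (13, 164, 613)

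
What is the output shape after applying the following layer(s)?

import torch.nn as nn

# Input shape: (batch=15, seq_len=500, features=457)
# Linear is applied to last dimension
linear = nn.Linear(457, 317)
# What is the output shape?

Input shape: (15, 500, 457)
Output shape: (15, 500, 317)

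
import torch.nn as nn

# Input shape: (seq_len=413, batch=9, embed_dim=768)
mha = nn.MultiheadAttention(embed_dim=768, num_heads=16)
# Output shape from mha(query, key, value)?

Input shape: (413, 9, 768)
Output shape: (413, 9, 768)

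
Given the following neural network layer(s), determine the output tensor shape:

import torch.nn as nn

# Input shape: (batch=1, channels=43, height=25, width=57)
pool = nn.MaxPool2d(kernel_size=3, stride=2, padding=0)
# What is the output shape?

Input shape: (1, 43, 25, 57)
Output shape: (1, 43, 12, 28)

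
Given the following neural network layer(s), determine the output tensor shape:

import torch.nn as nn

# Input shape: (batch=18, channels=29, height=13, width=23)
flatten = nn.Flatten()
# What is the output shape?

Input shape: (18, 29, 13, 23)
Output shape: (18, 8671)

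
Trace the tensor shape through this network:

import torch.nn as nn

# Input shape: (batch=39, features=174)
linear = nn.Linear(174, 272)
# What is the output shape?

Input shape: (39, 174)
Output shape: (39, 272)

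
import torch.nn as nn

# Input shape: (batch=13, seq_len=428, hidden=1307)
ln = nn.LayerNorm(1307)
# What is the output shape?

Input shape: (13, 428, 1307)
Output shape: (13, 428, 1307)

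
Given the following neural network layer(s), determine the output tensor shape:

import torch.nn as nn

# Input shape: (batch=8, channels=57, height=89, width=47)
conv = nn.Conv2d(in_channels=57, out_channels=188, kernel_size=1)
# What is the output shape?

Input shape: (8, 57, 89, 47)
Output shape: (8, 188, 89, 47)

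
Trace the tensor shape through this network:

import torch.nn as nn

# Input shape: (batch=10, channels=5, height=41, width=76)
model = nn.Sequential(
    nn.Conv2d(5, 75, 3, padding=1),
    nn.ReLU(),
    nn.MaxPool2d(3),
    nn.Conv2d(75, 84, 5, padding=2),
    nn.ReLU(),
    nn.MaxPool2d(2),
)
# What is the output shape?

Input shape: (10, 5, 41, 76)
  -> after first Conv2d: (10, 75, 41, 76)
  -> after first MaxPool2d: (10, 75, 13, 25)
  -> after second Conv2d: (10, 84, 13, 25)
Output shape: (10, 84, 6, 12)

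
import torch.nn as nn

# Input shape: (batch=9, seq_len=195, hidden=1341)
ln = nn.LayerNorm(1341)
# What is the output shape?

Input shape: (9, 195, 1341)
Output shape: (9, 195, 1341)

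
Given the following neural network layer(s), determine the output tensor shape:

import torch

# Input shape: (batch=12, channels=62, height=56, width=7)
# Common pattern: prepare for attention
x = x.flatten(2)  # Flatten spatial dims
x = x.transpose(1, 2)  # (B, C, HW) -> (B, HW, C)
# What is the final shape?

Input shape: (12, 62, 56, 7)
  -> after flatten(2): (12, 62, 392)
Output shape: (12, 392, 62)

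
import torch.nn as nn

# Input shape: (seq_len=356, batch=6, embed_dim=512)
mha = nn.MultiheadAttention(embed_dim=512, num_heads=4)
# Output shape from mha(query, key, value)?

Input shape: (356, 6, 512)
Output shape: (356, 6, 512)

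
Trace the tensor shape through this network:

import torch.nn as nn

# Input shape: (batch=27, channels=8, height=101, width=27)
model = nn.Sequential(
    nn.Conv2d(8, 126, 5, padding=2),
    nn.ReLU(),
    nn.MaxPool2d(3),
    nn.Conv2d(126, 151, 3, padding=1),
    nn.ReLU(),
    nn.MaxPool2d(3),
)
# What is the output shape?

Input shape: (27, 8, 101, 27)
  -> after first Conv2d: (27, 126, 101, 27)
  -> after first MaxPool2d: (27, 126, 33, 9)
  -> after second Conv2d: (27, 151, 33, 9)
Output shape: (27, 151, 11, 3)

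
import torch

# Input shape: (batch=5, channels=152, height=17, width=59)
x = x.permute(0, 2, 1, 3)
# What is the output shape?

Input shape: (5, 152, 17, 59)
Output shape: (5, 17, 152, 59)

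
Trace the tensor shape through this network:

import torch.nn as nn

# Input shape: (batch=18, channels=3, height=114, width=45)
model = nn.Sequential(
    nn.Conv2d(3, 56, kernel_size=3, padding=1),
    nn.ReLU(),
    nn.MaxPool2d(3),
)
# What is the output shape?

Input shape: (18, 3, 114, 45)
  -> after Conv2d: (18, 56, 114, 45)
  -> after ReLU: (18, 56, 114, 45)
Output shape: (18, 56, 38, 15)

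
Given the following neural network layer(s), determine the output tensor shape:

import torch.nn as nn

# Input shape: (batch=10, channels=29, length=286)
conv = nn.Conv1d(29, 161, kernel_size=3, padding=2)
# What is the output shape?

Input shape: (10, 29, 286)
Output shape: (10, 161, 288)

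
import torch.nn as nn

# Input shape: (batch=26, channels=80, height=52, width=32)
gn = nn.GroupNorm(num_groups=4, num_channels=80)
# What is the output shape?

Input shape: (26, 80, 52, 32)
Output shape: (26, 80, 52, 32)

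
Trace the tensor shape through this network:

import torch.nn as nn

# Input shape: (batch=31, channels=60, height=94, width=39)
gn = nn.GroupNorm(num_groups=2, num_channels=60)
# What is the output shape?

Input shape: (31, 60, 94, 39)
Output shape: (31, 60, 94, 39)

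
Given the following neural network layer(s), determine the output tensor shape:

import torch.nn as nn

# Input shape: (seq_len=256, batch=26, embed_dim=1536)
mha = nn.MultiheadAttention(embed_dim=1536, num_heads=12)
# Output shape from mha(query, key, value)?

Input shape: (256, 26, 1536)
Output shape: (256, 26, 1536)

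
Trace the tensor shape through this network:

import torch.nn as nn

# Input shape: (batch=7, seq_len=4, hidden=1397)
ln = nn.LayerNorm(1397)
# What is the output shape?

Input shape: (7, 4, 1397)
Output shape: (7, 4, 1397)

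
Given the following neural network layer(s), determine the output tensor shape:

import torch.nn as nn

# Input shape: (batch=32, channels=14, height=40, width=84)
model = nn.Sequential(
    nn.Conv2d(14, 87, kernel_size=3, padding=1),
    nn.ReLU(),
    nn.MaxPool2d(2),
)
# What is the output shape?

Input shape: (32, 14, 40, 84)
  -> after Conv2d: (32, 87, 40, 84)
  -> after ReLU: (32, 87, 40, 84)
Output shape: (32, 87, 20, 42)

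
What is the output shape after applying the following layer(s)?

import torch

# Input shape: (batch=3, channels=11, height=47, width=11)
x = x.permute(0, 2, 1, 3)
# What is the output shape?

Input shape: (3, 11, 47, 11)
Output shape: (3, 47, 11, 11)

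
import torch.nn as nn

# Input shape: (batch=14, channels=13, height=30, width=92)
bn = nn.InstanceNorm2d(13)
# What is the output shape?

Input shape: (14, 13, 30, 92)
Output shape: (14, 13, 30, 92)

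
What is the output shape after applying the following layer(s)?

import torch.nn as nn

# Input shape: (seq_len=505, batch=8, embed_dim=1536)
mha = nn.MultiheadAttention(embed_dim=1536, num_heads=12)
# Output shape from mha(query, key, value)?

Input shape: (505, 8, 1536)
Output shape: (505, 8, 1536)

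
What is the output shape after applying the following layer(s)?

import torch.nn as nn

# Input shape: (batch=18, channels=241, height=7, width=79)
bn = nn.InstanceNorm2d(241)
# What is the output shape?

Input shape: (18, 241, 7, 79)
Output shape: (18, 241, 7, 79)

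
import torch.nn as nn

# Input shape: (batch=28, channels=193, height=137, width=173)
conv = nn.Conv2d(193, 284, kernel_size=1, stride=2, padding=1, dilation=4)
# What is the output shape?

Input shape: (28, 193, 137, 173)
Output shape: (28, 284, 70, 88)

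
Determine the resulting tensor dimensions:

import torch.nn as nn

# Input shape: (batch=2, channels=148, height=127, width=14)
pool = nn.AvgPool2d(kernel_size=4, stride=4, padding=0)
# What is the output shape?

Input shape: (2, 148, 127, 14)
Output shape: (2, 148, 31, 3)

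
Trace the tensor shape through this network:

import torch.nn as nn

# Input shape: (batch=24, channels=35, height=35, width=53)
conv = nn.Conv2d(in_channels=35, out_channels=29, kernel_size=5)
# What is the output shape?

Input shape: (24, 35, 35, 53)
Output shape: (24, 29, 31, 49)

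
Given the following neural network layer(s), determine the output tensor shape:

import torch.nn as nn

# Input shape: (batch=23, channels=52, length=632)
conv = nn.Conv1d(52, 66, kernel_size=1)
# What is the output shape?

Input shape: (23, 52, 632)
Output shape: (23, 66, 632)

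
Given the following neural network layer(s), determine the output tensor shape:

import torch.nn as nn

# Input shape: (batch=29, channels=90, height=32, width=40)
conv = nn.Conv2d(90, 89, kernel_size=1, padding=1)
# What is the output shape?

Input shape: (29, 90, 32, 40)
Output shape: (29, 89, 34, 42)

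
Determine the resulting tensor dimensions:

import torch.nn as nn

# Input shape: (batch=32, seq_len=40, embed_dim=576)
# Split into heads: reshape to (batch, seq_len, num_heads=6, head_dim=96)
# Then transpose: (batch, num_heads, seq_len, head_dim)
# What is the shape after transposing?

Input shape: (32, 40, 576)
  -> after reshape: (32, 40, 6, 96)
Output shape: (32, 6, 40, 96)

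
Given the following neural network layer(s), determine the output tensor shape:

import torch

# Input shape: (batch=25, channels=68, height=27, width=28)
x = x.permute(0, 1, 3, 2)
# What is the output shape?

Input shape: (25, 68, 27, 28)
Output shape: (25, 68, 28, 27)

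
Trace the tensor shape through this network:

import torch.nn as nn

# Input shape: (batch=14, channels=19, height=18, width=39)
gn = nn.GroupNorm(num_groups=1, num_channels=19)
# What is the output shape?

Input shape: (14, 19, 18, 39)
Output shape: (14, 19, 18, 39)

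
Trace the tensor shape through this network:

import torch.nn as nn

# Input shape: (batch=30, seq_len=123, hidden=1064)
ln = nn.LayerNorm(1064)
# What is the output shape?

Input shape: (30, 123, 1064)
Output shape: (30, 123, 1064)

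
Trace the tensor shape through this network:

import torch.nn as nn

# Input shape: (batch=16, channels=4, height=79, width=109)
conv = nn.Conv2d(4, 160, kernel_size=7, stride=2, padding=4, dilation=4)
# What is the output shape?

Input shape: (16, 4, 79, 109)
Output shape: (16, 160, 32, 47)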